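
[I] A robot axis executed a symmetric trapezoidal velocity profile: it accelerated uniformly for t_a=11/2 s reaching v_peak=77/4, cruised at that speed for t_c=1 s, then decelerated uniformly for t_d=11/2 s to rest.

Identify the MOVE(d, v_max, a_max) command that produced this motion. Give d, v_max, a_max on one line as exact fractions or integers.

a_max = (77/4)/(11/2) = 7/2
d_a = ½·77/4·11/2 = 847/16; d_c = 77/4·1 = 77/4
d = 2·847/16 + 77/4 = 1001/8
t_c = 1 > 0 ⇒ limit active, v_max = 77/4

d=1001/8 v_max=77/4 a_max=7/2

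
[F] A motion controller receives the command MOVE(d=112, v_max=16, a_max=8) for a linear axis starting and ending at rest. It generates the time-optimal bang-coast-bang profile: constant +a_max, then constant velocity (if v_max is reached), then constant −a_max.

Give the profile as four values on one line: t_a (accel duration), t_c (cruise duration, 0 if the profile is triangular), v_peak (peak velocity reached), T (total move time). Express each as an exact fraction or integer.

t_a=2 t_c=5 v_peak=16 T=9

v_max²/a_max = 16²/8 = 32
112 ≥ 32 → trapezoidal
t_a = 16/8 = 2; v_peak = 16
d_cruise = 112 − 32 = 80; t_c = 80/16 = 5
T = 2·2 + 5 = 9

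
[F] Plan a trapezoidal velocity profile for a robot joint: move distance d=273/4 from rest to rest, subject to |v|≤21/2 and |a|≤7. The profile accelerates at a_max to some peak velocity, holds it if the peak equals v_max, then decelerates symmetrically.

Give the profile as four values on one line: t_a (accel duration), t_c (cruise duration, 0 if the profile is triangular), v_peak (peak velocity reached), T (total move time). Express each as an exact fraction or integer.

(v_max)²/a_max = (21/2)²/7 = 63/4
273/4 ≥ 63/4 ⇒ cruise phase
t_a = (21/2)/7 = 3/2; v_peak = 21/2
d_cruise = 273/4 − 63/4 = 105/2; t_c = (105/2)/(21/2) = 5
T = 2·3/2 + 5 = 8

t_a=3/2 t_c=5 v_peak=21/2 T=8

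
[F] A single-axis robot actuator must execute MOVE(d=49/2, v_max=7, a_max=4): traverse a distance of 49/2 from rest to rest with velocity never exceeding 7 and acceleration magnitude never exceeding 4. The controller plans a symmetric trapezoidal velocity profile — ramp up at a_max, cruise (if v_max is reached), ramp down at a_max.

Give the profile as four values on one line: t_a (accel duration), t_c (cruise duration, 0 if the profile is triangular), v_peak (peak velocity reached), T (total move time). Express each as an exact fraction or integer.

v_max²/a_max = 7²/4 = 49/4
49/2 ≥ 49/4 ⇒ cruise phase
t_a = 7/4; v_peak = 7
d_cruise = 49/2 − 49/4 = 49/4; t_c = (49/4)/7 = 7/4
T = 2·7/4 + 7/4 = 21/4

t_a=7/4 t_c=7/4 v_peak=7 T=21/4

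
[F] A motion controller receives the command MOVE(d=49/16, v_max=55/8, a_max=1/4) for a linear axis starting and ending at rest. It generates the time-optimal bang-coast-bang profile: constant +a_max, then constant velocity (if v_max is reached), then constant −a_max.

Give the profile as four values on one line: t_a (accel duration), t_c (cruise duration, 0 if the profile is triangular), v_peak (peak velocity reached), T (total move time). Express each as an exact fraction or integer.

(v_max)²/a_max = (55/8)²/(1/4) = 3025/16
49/16 < 3025/16 so t_c = 0
v_peak = √(49/16·1/4) = √(49/64) = 7/8
t_a = (7/8)/(1/4) = 7/2; t_c = 0
T = 2·7/2 = 7

t_a=7/2 t_c=0 v_peak=7/8 T=7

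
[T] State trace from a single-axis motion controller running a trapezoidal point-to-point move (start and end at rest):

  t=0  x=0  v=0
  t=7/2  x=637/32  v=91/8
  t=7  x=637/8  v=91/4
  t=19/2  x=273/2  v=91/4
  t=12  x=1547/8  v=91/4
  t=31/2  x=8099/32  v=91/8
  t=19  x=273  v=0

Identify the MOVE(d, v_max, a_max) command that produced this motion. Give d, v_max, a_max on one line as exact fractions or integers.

d=273 v_max=91/4 a_max=13/4

final state: t=19, x=273, v=0 → d = 273
a_max = (91/8−0)/(7/2−0) = 13/4
max v = 91/4 over t∈[7,12] → v_max = 91/4
check: 91/4·(7+5) = 273 ✓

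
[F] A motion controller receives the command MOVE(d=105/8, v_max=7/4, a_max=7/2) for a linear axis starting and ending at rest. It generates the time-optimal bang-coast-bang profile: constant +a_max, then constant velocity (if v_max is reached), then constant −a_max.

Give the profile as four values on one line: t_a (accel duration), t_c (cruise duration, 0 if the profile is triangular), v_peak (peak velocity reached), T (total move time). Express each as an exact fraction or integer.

v_max²/a_max = (7/4)²/(7/2) = 7/8
105/8 ≥ 7/8 → trapezoidal
t_a = (7/4)/(7/2) = 1/2; v_peak = 7/4
d_cruise = 105/8 − 7/8 = 49/4; t_c = (49/4)/(7/4) = 7
T = 2·1/2 + 7 = 8

t_a=1/2 t_c=7 v_peak=7/4 T=8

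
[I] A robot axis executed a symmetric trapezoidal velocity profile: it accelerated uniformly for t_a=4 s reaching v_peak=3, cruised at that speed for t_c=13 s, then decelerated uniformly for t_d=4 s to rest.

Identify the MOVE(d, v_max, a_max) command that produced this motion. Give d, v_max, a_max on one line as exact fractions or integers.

d=51 v_max=3 a_max=3/4

a_max = 3/4
d_a = ½·3·4 = 6; d_c = 3·13 = 39
d = 2·6 + 39 = 51
t_c = 13 > 0 ⇒ limit active, v_max = 3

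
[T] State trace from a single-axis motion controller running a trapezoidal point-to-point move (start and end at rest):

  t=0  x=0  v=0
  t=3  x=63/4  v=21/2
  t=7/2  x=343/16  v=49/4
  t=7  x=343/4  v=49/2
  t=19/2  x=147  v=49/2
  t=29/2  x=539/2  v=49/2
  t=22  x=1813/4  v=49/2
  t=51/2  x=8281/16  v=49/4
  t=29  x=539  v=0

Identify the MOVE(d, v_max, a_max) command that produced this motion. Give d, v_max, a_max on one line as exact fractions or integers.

d=539 v_max=49/2 a_max=7/2

final state: t=29, x=539, v=0 → d = 539
a_max = (21/2−0)/(3−0) = 7/2
max v = 49/2 over t∈[7,22] → v_max = 49/2
check: 49/2·(7+15) = 539 ✓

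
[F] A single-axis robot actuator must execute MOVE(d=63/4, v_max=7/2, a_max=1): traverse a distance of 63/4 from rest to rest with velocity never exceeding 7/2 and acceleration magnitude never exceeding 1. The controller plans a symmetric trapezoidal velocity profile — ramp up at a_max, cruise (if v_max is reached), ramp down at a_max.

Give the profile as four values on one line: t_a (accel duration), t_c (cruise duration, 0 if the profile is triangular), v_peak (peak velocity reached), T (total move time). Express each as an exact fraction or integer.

v_max²/a_max = (7/2)²/1 = 49/4
63/4 ≥ 49/4 so v_max reached
t_a = (7/2)/1 = 7/2; v_peak = 7/2
d_cruise = 63/4 − 49/4 = 7/2; t_c = (7/2)/(7/2) = 1
T = 2·7/2 + 1 = 8

t_a=7/2 t_c=1 v_peak=7/2 T=8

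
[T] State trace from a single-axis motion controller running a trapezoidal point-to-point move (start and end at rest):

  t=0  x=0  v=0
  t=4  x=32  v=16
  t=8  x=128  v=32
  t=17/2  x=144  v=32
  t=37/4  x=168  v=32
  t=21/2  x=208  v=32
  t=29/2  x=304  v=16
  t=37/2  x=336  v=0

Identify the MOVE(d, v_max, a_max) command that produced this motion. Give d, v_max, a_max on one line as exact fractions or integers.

final state: t=37/2, x=336, v=0 → d = 336
a_max = (16−0)/(4−0) = 4
max v = 32 over t∈[8,21/2] → v_max = 32
check: 32·(8+5/2) = 336 ✓

d=336 v_max=32 a_max=4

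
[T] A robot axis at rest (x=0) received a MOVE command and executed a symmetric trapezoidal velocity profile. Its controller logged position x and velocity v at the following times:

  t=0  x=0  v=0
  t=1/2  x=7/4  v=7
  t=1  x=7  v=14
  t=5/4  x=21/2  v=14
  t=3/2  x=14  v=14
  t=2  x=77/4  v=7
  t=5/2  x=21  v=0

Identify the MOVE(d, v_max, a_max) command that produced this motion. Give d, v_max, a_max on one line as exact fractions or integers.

final state: t=5/2, x=21, v=0 → d = 21
a_max = (7−0)/(1/2−0) = 14
max v = 14 over t∈[1,3/2] → v_max = 14
check: 14·(1+1/2) = 21 ✓

d=21 v_max=14 a_max=14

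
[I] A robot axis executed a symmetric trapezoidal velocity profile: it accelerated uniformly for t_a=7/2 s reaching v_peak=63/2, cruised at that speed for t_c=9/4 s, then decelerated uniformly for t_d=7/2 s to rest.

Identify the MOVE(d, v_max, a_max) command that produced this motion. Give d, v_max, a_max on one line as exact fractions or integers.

a_max = (63/2)/(7/2) = 9
d_a = ½·63/2·7/2 = 441/8; d_c = 63/2·9/4 = 567/8
d = 2·441/8 + 567/8 = 1449/8
t_c = 9/4 > 0 ⇒ limit active, v_max = 63/2

d=1449/8 v_max=63/2 a_max=9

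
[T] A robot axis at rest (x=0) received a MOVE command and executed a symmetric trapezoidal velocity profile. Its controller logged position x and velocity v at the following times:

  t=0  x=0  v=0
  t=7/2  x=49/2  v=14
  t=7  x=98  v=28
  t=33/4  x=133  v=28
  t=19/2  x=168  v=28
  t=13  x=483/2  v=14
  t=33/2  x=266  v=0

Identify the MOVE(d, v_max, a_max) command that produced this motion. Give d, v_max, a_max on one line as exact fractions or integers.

final state: t=33/2, x=266, v=0 → d = 266
a_max = (14−0)/(7/2−0) = 4
max v = 28 over t∈[7,19/2] → v_max = 28
check: 28·(7+5/2) = 266 ✓

d=266 v_max=28 a_max=4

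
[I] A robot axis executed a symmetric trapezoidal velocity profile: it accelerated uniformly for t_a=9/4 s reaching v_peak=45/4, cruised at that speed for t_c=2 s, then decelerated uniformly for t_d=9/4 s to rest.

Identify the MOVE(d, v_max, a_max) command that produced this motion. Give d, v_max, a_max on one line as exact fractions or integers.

d=765/16 v_max=45/4 a_max=5

a_max = (45/4)/(9/4) = 5
d_a = ½·45/4·9/4 = 405/32; d_c = 45/4·2 = 45/2
d = 2·405/32 + 45/2 = 765/16
t_c = 2 > 0 ⇒ limit active, v_max = 45/4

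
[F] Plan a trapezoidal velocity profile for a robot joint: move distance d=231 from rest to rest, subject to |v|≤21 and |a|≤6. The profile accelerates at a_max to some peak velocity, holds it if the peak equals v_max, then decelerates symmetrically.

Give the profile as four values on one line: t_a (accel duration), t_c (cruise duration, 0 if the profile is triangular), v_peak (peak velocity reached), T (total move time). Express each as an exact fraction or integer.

t_a=7/2 t_c=15/2 v_peak=21 T=29/2

vₘ²/aₘ = 21²/6 = 147/2
231 ≥ 147/2 → trapezoidal
t_a = 21/6 = 7/2; v_peak = 21
d_cruise = 231 − 147/2 = 315/2; t_c = (315/2)/21 = 15/2
T = 2·7/2 + 15/2 = 29/2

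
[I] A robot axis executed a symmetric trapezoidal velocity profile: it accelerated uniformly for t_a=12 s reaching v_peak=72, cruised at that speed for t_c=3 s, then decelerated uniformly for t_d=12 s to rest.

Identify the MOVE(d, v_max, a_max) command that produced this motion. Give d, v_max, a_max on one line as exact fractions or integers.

d=1080 v_max=72 a_max=6

a_max = 72/12 = 6
d_a = ½·72·12 = 432; d_c = 72·3 = 216
d = 2·432 + 216 = 1080
t_c = 3 > 0 ⇒ limit active, v_max = 72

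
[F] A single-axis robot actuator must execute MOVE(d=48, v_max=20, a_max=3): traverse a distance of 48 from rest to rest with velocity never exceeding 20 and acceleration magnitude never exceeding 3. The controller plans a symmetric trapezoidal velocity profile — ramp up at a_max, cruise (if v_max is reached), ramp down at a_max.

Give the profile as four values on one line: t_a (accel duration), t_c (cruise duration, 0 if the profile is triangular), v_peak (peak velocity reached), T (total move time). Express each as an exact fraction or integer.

t_a=4 t_c=0 v_peak=12 T=8

vₘ²/aₘ = 20²/3 = 400/3
48 < 400/3 so t_c = 0
v_peak = √(48·3) = √144 = 12
t_a = 12/3 = 4; t_c = 0
T = 2·4 = 8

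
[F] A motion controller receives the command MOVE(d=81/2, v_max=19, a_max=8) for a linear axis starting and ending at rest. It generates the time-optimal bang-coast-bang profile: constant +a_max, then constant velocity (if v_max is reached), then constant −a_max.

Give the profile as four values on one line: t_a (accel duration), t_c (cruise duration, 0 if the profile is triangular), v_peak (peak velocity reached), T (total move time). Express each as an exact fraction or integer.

vₘ²/aₘ = 19²/8 = 361/8
81/2 < 361/8 so t_c = 0
v_peak = √(81/2·8) = √324 = 18
t_a = 18/8 = 9/4; t_c = 0
T = 2·9/4 = 9/2

t_a=9/4 t_c=0 v_peak=18 T=9/2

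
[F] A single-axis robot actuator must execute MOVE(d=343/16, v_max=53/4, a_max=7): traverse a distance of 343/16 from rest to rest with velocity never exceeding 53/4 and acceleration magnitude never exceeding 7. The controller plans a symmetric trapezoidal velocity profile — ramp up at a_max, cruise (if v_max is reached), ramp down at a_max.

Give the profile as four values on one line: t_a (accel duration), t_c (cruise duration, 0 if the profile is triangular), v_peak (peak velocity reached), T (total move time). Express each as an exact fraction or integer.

v_max²/a_max = (53/4)²/7 = 2809/112
343/16 < 2809/112 so t_c = 0
v_peak = √(343/16·7) = √(2401/16) = 49/4
t_a = (49/4)/7 = 7/4; t_c = 0
T = 2·7/4 = 7/2

t_a=7/4 t_c=0 v_peak=49/4 T=7/2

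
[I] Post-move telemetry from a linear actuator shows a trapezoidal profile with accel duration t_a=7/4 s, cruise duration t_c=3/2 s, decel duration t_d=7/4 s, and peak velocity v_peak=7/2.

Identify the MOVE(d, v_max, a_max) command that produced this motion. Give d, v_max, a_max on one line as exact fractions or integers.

d=91/8 v_max=7/2 a_max=2

a_max = (7/2)/(7/4) = 2
d_a = ½·7/2·7/4 = 49/16; d_c = 7/2·3/2 = 21/4
d = 2·49/16 + 21/4 = 91/8
t_c = 3/2 > 0 ⇒ limit active, v_max = 7/2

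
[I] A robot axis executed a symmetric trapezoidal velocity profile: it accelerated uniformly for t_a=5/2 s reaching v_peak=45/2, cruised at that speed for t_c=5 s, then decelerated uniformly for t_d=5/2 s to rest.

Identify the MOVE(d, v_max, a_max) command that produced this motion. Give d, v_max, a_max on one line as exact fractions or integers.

a_max = (45/2)/(5/2) = 9
d_a = ½·45/2·5/2 = 225/8; d_c = 45/2·5 = 225/2
d = 2·225/8 + 225/2 = 675/4
t_c = 5 > 0 so v_max = 45/2

d=675/4 v_max=45/2 a_max=9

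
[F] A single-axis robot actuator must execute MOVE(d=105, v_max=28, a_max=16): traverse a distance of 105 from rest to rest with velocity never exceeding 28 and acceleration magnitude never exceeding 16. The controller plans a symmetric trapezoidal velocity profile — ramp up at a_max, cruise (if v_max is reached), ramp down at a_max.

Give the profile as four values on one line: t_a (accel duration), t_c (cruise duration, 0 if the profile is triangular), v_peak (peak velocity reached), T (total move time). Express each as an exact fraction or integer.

v_max²/a_max = 28²/16 = 49
105 ≥ 49 so v_max reached
t_a = 28/16 = 7/4; v_peak = 28
d_cruise = 105 − 49 = 56; t_c = 56/28 = 2
T = 2·7/4 + 2 = 11/2

t_a=7/4 t_c=2 v_peak=28 T=11/2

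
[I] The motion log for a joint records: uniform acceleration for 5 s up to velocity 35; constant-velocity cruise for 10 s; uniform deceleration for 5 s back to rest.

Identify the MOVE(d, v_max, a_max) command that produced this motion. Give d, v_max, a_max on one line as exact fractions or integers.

d=525 v_max=35 a_max=7

a_max = 35/5 = 7
d_a = ½·35·5 = 175/2; d_c = 35·10 = 350
d = 2·175/2 + 350 = 525
t_c = 10 > 0 ⇒ limit active, v_max = 35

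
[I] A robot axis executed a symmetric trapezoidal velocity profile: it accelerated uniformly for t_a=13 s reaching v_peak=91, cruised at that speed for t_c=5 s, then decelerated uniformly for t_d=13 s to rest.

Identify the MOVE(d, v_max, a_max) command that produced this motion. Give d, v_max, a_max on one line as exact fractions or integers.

d=1638 v_max=91 a_max=7

a_max = 91/13 = 7
d_a = ½·91·13 = 1183/2; d_c = 91·5 = 455
d = 2·1183/2 + 455 = 1638
t_c = 5 > 0 ⇒ limit active, v_max = 91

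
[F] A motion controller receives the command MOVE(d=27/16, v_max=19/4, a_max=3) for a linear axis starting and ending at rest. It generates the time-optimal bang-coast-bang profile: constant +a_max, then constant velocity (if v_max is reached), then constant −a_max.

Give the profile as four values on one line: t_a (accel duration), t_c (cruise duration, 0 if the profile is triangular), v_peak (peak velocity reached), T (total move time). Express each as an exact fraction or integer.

t_a=3/4 t_c=0 v_peak=9/4 T=3/2

vₘ²/aₘ = (19/4)²/3 = 361/48
27/16 < 361/48 ⇒ no cruise
v_peak = √(27/16·3) = √(81/16) = 9/4
t_a = (9/4)/3 = 3/4; t_c = 0
T = 2·3/4 = 3/2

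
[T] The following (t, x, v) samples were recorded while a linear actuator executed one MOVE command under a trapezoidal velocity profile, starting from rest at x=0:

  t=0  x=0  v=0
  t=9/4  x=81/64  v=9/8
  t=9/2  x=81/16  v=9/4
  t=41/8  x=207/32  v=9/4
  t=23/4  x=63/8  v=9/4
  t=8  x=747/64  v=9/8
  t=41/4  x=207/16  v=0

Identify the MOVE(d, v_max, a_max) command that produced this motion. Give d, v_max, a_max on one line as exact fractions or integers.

final state: t=41/4, x=207/16, v=0 → d = 207/16
a_max = (9/8−0)/(9/4−0) = 1/2
max v = 9/4 over t∈[9/2,23/4] → v_max = 9/4
check: 9/4·(9/2+5/4) = 207/16 ✓

d=207/16 v_max=9/4 a_max=1/2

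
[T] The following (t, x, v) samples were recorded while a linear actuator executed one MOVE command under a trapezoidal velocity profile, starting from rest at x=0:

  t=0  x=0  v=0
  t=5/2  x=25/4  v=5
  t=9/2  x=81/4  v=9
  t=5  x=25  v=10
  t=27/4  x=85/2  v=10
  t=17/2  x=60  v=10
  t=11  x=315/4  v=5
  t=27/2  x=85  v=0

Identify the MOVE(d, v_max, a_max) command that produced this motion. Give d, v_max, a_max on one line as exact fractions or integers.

final state: t=27/2, x=85, v=0 → d = 85
a_max = (5−0)/(5/2−0) = 2
max v = 10 over t∈[5,17/2] → v_max = 10
check: 10·(5+7/2) = 85 ✓

d=85 v_max=10 a_max=2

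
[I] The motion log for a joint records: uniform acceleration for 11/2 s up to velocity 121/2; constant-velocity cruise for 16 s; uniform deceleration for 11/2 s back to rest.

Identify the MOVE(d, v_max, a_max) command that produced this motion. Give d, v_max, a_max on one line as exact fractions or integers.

d=5203/4 v_max=121/2 a_max=11

a_max = (121/2)/(11/2) = 11
d_a = ½·121/2·11/2 = 1331/8; d_c = 121/2·16 = 968
d = 2·1331/8 + 968 = 5203/4
t_c = 16 > 0 → v_max = v_peak = 121/2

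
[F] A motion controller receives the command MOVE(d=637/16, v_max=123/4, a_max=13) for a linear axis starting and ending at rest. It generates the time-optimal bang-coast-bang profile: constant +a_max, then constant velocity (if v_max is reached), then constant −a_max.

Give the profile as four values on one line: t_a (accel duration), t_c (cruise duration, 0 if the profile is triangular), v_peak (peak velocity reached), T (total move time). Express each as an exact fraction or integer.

t_a=7/4 t_c=0 v_peak=91/4 T=7/2

v_max²/a_max = (123/4)²/13 = 15129/208
637/16 < 15129/208 so t_c = 0
v_peak = √(637/16·13) = √(8281/16) = 91/4
t_a = (91/4)/13 = 7/4; t_c = 0
T = 2·7/4 = 7/2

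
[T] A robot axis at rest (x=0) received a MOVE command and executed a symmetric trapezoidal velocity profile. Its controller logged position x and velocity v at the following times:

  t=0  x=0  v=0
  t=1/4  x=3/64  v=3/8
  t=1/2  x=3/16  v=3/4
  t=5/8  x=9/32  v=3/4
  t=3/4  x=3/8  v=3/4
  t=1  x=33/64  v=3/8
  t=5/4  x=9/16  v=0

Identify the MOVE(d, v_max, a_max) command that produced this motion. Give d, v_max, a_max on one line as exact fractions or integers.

d=9/16 v_max=3/4 a_max=3/2

final state: t=5/4, x=9/16, v=0 → d = 9/16
a_max = (3/8−0)/(1/4−0) = 3/2
max v = 3/4 over t∈[1/2,3/4] → v_max = 3/4
check: 3/4·(1/2+1/4) = 9/16 ✓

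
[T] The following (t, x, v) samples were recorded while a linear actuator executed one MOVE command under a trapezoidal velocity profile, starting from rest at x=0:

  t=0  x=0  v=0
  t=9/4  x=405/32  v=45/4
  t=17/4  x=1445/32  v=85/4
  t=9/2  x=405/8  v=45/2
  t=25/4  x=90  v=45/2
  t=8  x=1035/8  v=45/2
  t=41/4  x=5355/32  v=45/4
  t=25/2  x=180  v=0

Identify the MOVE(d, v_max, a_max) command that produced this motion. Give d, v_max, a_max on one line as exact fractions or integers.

d=180 v_max=45/2 a_max=5

final state: t=25/2, x=180, v=0 → d = 180
a_max = (45/4−0)/(9/4−0) = 5
max v = 45/2 over t∈[9/2,8] → v_max = 45/2
check: 45/2·(9/2+7/2) = 180 ✓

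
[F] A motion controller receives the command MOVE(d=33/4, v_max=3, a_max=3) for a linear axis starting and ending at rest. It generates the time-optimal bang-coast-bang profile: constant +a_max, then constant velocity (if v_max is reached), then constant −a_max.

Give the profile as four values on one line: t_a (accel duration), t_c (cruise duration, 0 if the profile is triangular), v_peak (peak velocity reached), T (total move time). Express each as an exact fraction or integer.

vₘ²/aₘ = 3²/3 = 3
33/4 ≥ 3 ⇒ cruise phase
t_a = 3/3 = 1; v_peak = 3
d_cruise = 33/4 − 3 = 21/4; t_c = (21/4)/3 = 7/4
T = 2·1 + 7/4 = 15/4

t_a=1 t_c=7/4 v_peak=3 T=15/4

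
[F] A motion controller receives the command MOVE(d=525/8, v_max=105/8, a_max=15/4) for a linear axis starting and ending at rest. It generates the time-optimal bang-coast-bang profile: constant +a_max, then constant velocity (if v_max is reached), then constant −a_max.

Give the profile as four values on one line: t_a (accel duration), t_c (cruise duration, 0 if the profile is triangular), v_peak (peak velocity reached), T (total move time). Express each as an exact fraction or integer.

t_a=7/2 t_c=3/2 v_peak=105/8 T=17/2

(v_max)²/a_max = (105/8)²/(15/4) = 735/16
525/8 ≥ 735/16 → trapezoidal
t_a = (105/8)/(15/4) = 7/2; v_peak = 105/8
d_cruise = 525/8 − 735/16 = 315/16; t_c = (315/16)/(105/8) = 3/2
T = 2·7/2 + 3/2 = 17/2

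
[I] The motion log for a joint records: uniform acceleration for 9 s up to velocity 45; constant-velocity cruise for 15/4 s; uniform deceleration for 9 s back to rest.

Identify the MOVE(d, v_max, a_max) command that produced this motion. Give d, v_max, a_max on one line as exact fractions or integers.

a_max = 45/9 = 5
d_a = ½·45·9 = 405/2; d_c = 45·15/4 = 675/4
d = 2·405/2 + 675/4 = 2295/4
t_c = 15/4 > 0 ⇒ limit active, v_max = 45

d=2295/4 v_max=45 a_max=5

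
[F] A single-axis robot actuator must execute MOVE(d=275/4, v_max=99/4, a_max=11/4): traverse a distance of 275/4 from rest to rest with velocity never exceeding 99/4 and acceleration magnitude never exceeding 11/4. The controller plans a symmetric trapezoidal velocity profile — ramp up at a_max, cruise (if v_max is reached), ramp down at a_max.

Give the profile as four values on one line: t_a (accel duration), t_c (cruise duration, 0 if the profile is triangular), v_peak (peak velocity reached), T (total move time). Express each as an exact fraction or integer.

v_max²/a_max = (99/4)²/(11/4) = 891/4
275/4 < 891/4 so t_c = 0
v_peak = √(275/4·11/4) = √(3025/16) = 55/4
t_a = (55/4)/(11/4) = 5; t_c = 0
T = 2·5 = 10

t_a=5 t_c=0 v_peak=55/4 T=10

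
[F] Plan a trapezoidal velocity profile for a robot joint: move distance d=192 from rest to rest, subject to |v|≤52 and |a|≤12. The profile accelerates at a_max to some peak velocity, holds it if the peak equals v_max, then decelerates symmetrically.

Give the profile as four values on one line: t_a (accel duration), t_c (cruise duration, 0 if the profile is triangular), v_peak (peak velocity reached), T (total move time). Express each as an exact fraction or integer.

v_max²/a_max = 52²/12 = 676/3
192 < 676/3 → triangular
v_peak = √(192·12) = √2304 = 48
t_a = 48/12 = 4; t_c = 0
T = 2·4 = 8

t_a=4 t_c=0 v_peak=48 T=8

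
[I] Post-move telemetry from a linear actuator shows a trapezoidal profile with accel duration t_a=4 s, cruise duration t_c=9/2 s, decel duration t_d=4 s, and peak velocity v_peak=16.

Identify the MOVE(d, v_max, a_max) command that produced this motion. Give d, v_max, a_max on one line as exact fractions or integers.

d=136 v_max=16 a_max=4

a_max = 16/4 = 4
d_a = ½·16·4 = 32; d_c = 16·9/2 = 72
d = 2·32 + 72 = 136
t_c = 9/2 > 0 so v_max = 16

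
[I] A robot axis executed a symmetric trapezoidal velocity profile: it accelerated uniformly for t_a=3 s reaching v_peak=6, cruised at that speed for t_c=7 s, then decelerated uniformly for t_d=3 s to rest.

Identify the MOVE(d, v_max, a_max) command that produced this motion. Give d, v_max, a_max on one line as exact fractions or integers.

d=60 v_max=6 a_max=2

a_max = 6/3 = 2
d_a = ½·6·3 = 9; d_c = 6·7 = 42
d = 2·9 + 42 = 60
t_c = 7 > 0 → v_max = v_peak = 6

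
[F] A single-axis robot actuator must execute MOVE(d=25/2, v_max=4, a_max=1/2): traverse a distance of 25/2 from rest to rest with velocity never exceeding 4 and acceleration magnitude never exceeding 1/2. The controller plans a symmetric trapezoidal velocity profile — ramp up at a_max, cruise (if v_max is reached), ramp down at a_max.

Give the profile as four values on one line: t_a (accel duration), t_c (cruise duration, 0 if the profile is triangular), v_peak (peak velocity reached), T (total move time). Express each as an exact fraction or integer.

v_max²/a_max = 4²/(1/2) = 32
25/2 < 32 → triangular
v_peak = √(25/2·1/2) = √(25/4) = 5/2
t_a = (5/2)/(1/2) = 5; t_c = 0
T = 2·5 = 10

t_a=5 t_c=0 v_peak=5/2 T=10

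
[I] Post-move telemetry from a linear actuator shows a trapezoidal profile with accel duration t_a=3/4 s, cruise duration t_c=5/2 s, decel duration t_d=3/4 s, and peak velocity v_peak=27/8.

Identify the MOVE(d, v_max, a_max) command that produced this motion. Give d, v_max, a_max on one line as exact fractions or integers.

a_max = (27/8)/(3/4) = 9/2
d_a = ½·27/8·3/4 = 81/64; d_c = 27/8·5/2 = 135/16
d = 2·81/64 + 135/16 = 351/32
t_c = 5/2 > 0 so v_max = 27/8

d=351/32 v_max=27/8 a_max=9/2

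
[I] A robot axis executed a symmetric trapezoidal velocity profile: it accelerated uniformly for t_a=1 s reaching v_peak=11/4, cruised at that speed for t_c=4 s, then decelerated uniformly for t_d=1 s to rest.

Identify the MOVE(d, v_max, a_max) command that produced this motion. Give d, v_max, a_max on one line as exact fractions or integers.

d=55/4 v_max=11/4 a_max=11/4

a_max = (11/4)/1 = 11/4
d_a = ½·11/4·1 = 11/8; d_c = 11/4·4 = 11
d = 2·11/8 + 11 = 55/4
t_c = 4 > 0 ⇒ limit active, v_max = 11/4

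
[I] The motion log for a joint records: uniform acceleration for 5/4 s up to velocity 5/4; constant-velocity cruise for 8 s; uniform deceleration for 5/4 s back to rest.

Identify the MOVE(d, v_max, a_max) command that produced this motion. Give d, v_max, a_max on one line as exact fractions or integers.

a_max = (5/4)/(5/4) = 1
d_a = ½·5/4·5/4 = 25/32; d_c = 5/4·8 = 10
d = 2·25/32 + 10 = 185/16
t_c = 8 > 0 → v_max = v_peak = 5/4

d=185/16 v_max=5/4 a_max=1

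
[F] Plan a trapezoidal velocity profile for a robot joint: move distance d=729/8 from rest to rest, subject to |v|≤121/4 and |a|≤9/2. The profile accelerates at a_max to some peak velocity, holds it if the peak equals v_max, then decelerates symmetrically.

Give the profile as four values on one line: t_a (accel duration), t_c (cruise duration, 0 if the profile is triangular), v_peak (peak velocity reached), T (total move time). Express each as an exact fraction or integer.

t_a=9/2 t_c=0 v_peak=81/4 T=9

v_max²/a_max = (121/4)²/(9/2) = 14641/72
729/8 < 14641/72 so t_c = 0
v_peak = √(729/8·9/2) = √(6561/16) = 81/4
t_a = (81/4)/(9/2) = 9/2; t_c = 0
T = 2·9/2 = 9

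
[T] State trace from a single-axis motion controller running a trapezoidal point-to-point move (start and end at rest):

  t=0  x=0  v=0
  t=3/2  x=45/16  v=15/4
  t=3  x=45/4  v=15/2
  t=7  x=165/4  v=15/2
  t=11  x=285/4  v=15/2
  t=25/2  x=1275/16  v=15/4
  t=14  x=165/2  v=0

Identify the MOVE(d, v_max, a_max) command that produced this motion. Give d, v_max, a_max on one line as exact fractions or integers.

d=165/2 v_max=15/2 a_max=5/2

final state: t=14, x=165/2, v=0 → d = 165/2
a_max = (15/4−0)/(3/2−0) = 5/2
max v = 15/2 over t∈[3,11] → v_max = 15/2
check: 15/2·(3+8) = 165/2 ✓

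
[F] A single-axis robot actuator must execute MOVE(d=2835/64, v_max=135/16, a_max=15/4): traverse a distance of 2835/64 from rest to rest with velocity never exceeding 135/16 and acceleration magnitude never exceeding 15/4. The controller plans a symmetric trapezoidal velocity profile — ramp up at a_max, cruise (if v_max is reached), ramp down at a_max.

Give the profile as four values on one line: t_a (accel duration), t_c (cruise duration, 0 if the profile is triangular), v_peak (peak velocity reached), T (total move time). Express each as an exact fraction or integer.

t_a=9/4 t_c=3 v_peak=135/16 T=15/2

(v_max)²/a_max = (135/16)²/(15/4) = 1215/64
2835/64 ≥ 1215/64 → trapezoidal
t_a = (135/16)/(15/4) = 9/4; v_peak = 135/16
d_cruise = 2835/64 − 1215/64 = 405/16; t_c = (405/16)/(135/16) = 3
T = 2·9/4 + 3 = 15/2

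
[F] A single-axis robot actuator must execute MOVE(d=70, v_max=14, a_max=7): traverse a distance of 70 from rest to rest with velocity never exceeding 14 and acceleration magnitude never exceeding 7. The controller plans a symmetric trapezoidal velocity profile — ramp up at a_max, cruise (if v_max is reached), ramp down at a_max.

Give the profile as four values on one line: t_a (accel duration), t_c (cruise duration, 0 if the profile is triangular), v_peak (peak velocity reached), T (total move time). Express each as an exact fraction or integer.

t_a=2 t_c=3 v_peak=14 T=7

v_max²/a_max = 14²/7 = 28
70 ≥ 28 so v_max reached
t_a = 14/7 = 2; v_peak = 14
d_cruise = 70 − 28 = 42; t_c = 42/14 = 3
T = 2·2 + 3 = 7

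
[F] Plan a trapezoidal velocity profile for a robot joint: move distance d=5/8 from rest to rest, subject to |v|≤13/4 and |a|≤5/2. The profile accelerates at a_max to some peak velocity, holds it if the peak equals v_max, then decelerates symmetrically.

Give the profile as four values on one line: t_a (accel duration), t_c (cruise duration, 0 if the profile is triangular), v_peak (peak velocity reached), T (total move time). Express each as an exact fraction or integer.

t_a=1/2 t_c=0 v_peak=5/4 T=1

(v_max)²/a_max = (13/4)²/(5/2) = 169/40
5/8 < 169/40 so t_c = 0
v_peak = √(5/8·5/2) = √(25/16) = 5/4
t_a = (5/4)/(5/2) = 1/2; t_c = 0
T = 2·1/2 = 1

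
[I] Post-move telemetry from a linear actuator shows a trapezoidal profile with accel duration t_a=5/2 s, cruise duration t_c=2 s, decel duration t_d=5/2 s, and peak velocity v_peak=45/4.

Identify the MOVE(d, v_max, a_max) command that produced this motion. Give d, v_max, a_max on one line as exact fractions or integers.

a_max = (45/4)/(5/2) = 9/2
d_a = ½·45/4·5/2 = 225/16; d_c = 45/4·2 = 45/2
d = 2·225/16 + 45/2 = 405/8
t_c = 2 > 0 → v_max = v_peak = 45/4

d=405/8 v_max=45/4 a_max=9/2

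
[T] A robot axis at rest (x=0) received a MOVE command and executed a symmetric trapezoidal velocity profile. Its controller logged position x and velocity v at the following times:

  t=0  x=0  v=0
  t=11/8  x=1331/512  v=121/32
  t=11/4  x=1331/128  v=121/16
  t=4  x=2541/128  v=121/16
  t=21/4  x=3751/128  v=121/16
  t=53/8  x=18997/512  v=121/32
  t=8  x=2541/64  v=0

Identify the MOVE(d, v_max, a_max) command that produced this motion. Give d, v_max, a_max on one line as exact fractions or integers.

final state: t=8, x=2541/64, v=0 → d = 2541/64
a_max = (121/32−0)/(11/8−0) = 11/4
max v = 121/16 over t∈[11/4,21/4] → v_max = 121/16
check: 121/16·(11/4+5/2) = 2541/64 ✓

d=2541/64 v_max=121/16 a_max=11/4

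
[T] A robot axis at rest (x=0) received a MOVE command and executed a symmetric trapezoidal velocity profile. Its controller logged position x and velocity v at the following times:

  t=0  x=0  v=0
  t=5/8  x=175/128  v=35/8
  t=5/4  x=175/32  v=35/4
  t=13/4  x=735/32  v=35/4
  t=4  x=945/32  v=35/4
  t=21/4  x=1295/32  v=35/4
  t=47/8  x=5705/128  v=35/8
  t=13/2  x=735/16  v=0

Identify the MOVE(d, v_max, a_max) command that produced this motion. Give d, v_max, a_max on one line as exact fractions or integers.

final state: t=13/2, x=735/16, v=0 → d = 735/16
a_max = (35/8−0)/(5/8−0) = 7
max v = 35/4 over t∈[5/4,21/4] → v_max = 35/4
check: 35/4·(5/4+4) = 735/16 ✓

d=735/16 v_max=35/4 a_max=7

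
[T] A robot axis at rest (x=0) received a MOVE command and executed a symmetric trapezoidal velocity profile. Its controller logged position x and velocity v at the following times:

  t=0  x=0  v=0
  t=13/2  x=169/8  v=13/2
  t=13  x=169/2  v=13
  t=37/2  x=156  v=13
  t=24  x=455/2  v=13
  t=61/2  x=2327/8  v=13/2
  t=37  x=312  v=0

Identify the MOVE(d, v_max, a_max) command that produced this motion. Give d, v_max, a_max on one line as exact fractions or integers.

d=312 v_max=13 a_max=1

final state: t=37, x=312, v=0 → d = 312
a_max = (13/2−0)/(13/2−0) = 1
max v = 13 over t∈[13,24] → v_max = 13
check: 13·(13+11) = 312 ✓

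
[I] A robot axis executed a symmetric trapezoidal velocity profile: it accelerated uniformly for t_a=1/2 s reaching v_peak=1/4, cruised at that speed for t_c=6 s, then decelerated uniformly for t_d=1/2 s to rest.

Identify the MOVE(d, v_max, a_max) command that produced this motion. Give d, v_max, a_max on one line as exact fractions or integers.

a_max = (1/4)/(1/2) = 1/2
d_a = ½·1/4·1/2 = 1/16; d_c = 1/4·6 = 3/2
d = 2·1/16 + 3/2 = 13/8
t_c = 6 > 0 so v_max = 1/4

d=13/8 v_max=1/4 a_max=1/2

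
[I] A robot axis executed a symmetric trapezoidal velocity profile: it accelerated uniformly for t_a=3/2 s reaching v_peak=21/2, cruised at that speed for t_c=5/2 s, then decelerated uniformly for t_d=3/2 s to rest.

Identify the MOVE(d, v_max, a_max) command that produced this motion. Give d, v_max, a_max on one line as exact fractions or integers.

d=42 v_max=21/2 a_max=7

a_max = (21/2)/(3/2) = 7
d_a = ½·21/2·3/2 = 63/8; d_c = 21/2·5/2 = 105/4
d = 2·63/8 + 105/4 = 42
t_c = 5/2 > 0 → v_max = v_peak = 21/2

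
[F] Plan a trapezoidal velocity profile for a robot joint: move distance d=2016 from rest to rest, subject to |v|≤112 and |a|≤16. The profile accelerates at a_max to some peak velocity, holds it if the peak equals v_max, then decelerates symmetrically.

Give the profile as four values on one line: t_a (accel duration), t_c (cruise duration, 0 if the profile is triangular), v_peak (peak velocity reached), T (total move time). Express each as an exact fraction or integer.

t_a=7 t_c=11 v_peak=112 T=25

vₘ²/aₘ = 112²/16 = 784
2016 ≥ 784 so v_max reached
t_a = 112/16 = 7; v_peak = 112
d_cruise = 2016 − 784 = 1232; t_c = 1232/112 = 11
T = 2·7 + 11 = 25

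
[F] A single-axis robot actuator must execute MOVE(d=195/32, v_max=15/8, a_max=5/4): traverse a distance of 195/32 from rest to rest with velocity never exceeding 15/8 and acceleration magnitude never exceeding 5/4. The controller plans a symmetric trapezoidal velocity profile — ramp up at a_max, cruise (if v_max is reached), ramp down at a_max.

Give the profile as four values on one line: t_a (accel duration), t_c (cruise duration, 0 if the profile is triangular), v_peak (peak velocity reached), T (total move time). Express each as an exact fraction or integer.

vₘ²/aₘ = (15/8)²/(5/4) = 45/16
195/32 ≥ 45/16 → trapezoidal
t_a = (15/8)/(5/4) = 3/2; v_peak = 15/8
d_cruise = 195/32 − 45/16 = 105/32; t_c = (105/32)/(15/8) = 7/4
T = 2·3/2 + 7/4 = 19/4

t_a=3/2 t_c=7/4 v_peak=15/8 T=19/4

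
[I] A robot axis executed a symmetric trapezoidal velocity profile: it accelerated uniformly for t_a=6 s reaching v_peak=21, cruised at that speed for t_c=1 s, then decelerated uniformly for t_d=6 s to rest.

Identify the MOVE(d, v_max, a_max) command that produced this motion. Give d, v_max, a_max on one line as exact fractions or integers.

a_max = 21/6 = 7/2
d_a = ½·21·6 = 63; d_c = 21·1 = 21
d = 2·63 + 21 = 147
t_c = 1 > 0 so v_max = 21

d=147 v_max=21 a_max=7/2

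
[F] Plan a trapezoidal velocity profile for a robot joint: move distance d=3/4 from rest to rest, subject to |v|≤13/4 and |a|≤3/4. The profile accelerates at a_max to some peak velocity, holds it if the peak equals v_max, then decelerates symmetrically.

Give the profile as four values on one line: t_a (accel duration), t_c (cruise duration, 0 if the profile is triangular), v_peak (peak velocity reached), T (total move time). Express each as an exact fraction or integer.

v_max²/a_max = (13/4)²/(3/4) = 169/12
3/4 < 169/12 so t_c = 0
v_peak = √(3/4·3/4) = √(9/16) = 3/4
t_a = (3/4)/(3/4) = 1; t_c = 0
T = 2·1 = 2

t_a=1 t_c=0 v_peak=3/4 T=2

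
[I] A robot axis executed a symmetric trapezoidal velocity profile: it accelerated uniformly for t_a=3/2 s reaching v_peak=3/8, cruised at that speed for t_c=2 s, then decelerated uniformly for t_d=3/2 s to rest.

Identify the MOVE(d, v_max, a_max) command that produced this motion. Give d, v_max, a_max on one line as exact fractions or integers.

a_max = (3/8)/(3/2) = 1/4
d_a = ½·3/8·3/2 = 9/32; d_c = 3/8·2 = 3/4
d = 2·9/32 + 3/4 = 21/16
t_c = 2 > 0 ⇒ limit active, v_max = 3/8

d=21/16 v_max=3/8 a_max=1/4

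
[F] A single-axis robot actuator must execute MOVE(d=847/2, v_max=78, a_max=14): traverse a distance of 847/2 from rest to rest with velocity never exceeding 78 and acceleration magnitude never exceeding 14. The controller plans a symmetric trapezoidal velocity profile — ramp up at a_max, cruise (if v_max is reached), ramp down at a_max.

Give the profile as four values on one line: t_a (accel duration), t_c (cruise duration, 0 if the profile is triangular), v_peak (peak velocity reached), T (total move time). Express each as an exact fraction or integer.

vₘ²/aₘ = 78²/14 = 3042/7
847/2 < 3042/7 → triangular
v_peak = √(847/2·14) = √5929 = 77
t_a = 77/14 = 11/2; t_c = 0
T = 2·11/2 = 11

t_a=11/2 t_c=0 v_peak=77 T=11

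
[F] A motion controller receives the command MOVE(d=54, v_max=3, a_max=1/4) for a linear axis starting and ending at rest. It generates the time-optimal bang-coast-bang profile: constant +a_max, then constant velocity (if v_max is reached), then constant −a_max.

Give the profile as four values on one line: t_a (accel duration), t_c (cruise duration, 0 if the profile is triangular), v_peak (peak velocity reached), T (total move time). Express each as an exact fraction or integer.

v_max²/a_max = 3²/(1/4) = 36
54 ≥ 36 → trapezoidal
t_a = 3/(1/4) = 12; v_peak = 3
d_cruise = 54 − 36 = 18; t_c = 18/3 = 6
T = 2·12 + 6 = 30

t_a=12 t_c=6 v_peak=3 T=30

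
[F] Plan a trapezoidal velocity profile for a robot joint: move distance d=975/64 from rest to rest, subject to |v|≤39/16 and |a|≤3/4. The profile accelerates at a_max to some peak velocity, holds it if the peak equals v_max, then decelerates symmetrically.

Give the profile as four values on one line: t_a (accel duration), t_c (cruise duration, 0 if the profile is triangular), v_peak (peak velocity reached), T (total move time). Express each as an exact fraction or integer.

t_a=13/4 t_c=3 v_peak=39/16 T=19/2

vₘ²/aₘ = (39/16)²/(3/4) = 507/64
975/64 ≥ 507/64 ⇒ cruise phase
t_a = (39/16)/(3/4) = 13/4; v_peak = 39/16
d_cruise = 975/64 − 507/64 = 117/16; t_c = (117/16)/(39/16) = 3
T = 2·13/4 + 3 = 19/2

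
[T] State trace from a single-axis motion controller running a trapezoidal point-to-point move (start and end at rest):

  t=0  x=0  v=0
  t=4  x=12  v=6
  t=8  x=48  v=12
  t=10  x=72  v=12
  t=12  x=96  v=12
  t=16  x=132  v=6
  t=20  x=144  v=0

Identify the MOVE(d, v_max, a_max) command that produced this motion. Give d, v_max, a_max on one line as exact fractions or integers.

final state: t=20, x=144, v=0 → d = 144
a_max = (6−0)/(4−0) = 3/2
max v = 12 over t∈[8,12] → v_max = 12
check: 12·(8+4) = 144 ✓

d=144 v_max=12 a_max=3/2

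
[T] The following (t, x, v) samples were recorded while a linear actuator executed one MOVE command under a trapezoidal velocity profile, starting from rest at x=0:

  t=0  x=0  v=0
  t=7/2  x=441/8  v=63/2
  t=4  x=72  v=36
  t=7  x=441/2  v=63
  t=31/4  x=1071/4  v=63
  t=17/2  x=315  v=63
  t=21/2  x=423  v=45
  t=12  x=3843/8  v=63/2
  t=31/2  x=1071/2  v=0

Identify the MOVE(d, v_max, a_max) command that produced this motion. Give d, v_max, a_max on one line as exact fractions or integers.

final state: t=31/2, x=1071/2, v=0 → d = 1071/2
a_max = (63/2−0)/(7/2−0) = 9
max v = 63 over t∈[7,17/2] → v_max = 63
check: 63·(7+3/2) = 1071/2 ✓

d=1071/2 v_max=63 a_max=9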